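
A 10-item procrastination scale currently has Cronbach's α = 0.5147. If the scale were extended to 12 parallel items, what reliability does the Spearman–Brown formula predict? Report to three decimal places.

predicted reliability = 0.560

Length factor m = 12/10 = 1.2000
α' = m·α / (1 + (m−1)·α)
   = 12/10 × 0.5147 / (1 + (12/10 − 1) × 0.5147)
   = 0.6176 / 1.1029 = 0.560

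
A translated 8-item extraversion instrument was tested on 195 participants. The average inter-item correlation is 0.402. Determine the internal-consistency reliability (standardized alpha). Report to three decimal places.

Standardized α = k·r̄ / (1 + (k−1)·r̄) = 8 × 0.402 / (1 + 7 × 0.402)
  = 3.2160 / 3.8140 = 0.843

α = 0.843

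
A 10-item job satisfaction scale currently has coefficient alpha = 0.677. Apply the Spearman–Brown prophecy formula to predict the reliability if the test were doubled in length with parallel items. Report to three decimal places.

Length factor m = 2
α' = m·α / (1 + (m−1)·α)
   = 2 × 0.677 / (1 + (2 − 1) × 0.677)
   = 1.3540 / 1.6770 = 0.807

predicted reliability = 0.807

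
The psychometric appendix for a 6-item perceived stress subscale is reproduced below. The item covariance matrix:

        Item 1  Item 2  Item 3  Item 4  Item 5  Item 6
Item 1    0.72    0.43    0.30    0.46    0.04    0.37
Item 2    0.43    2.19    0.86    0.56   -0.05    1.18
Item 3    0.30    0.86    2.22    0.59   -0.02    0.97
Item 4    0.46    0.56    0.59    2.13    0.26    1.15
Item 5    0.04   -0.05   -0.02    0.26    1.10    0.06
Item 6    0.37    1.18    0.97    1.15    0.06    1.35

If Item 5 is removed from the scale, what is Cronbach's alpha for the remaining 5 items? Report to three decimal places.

α = 0.768

Remaining items: Item 1, Item 2, Item 3, Item 4, Item 6 (k = 5).
ΣVar(i) = 0.72 + 2.19 + 2.22 + 2.13 + 1.35 = 8.61
σ²_T = 8.61 + 2 × 6.87 = 22.35
α (item deleted) = (5/4)·(1 − 8.61/22.35) = 0.768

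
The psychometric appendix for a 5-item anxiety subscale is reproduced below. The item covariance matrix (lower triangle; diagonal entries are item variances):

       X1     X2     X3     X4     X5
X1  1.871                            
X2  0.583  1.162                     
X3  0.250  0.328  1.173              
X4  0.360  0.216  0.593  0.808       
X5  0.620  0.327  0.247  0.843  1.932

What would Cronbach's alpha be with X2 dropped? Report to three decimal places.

Remaining items: X1, X3, X4, X5 (k = 4).
Σσᵢ² = 1.871 + 1.173 + 0.808 + 1.932 = 5.784
σ²_T = 5.784 + 2 × 2.913 = 11.610
α (item deleted) = (4/3)·(1 − 5.784/11.610) = 0.669

α = 0.669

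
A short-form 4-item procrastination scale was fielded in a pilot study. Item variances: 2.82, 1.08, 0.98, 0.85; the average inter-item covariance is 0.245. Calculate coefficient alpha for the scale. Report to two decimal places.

α = 0.45

Σσᵢ² = 2.82 + 1.08 + 0.98 + 0.85 = 5.73
Sum of the 6 distinct covariances = 6 × 0.245 = 1.470
σ²_total = Σσᵢ² + 2·Σcov = 5.73 + 2 × 1.470 = 8.670
α = (4/3)·(1 − 5.73/8.670) = 0.45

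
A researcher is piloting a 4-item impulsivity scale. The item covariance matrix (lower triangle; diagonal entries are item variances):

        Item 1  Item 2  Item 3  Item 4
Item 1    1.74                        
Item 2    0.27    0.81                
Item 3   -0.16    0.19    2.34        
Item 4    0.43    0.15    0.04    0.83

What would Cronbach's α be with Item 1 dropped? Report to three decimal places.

Remaining items: Item 2, Item 3, Item 4 (k = 3).
sum of item variances = 0.81 + 2.34 + 0.83 = 3.98
σ²_T = 3.98 + 2 × 0.38 = 4.74
α (item deleted) = (3/2)·(1 − 3.98/4.74) = 0.241

α = 0.241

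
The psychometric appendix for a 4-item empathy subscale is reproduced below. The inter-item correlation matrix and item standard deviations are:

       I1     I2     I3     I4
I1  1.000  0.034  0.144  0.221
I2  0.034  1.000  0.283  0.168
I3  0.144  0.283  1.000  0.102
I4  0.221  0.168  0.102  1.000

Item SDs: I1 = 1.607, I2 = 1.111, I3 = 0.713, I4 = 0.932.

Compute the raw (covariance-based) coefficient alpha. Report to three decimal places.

α = 0.377

Σσ²ᵢ = 1.607² + 1.111² + 0.713² + 0.932² = 5.1938
Covariances σ_ij = r_ij · s_i · s_j:
  σ(I1,I2) = 0.034 × 1.607 × 1.111 = 0.0607
  σ(I1,I3) = 0.144 × 1.607 × 0.713 = 0.1650
  σ(I1,I4) = 0.221 × 1.607 × 0.932 = 0.3310
  σ(I2,I3) = 0.283 × 1.111 × 0.713 = 0.2242
  σ(I2,I4) = 0.168 × 1.111 × 0.932 = 0.1740
  σ(I3,I4) = 0.102 × 0.713 × 0.932 = 0.0678
σ²_T = Σσ²ᵢ + 2·Σσ_ij = 5.1938 + 2 × 1.0227 = 7.2392
α = (4/3)·(1 − 5.1938/7.2392) = 0.377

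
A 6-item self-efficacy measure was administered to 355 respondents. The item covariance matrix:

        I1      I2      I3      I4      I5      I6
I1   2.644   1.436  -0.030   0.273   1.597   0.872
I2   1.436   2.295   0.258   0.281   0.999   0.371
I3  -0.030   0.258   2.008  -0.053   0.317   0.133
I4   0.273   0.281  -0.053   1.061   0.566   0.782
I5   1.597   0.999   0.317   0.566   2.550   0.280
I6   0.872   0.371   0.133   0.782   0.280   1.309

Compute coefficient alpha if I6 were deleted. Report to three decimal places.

Remaining items: I1, I2, I3, I4, I5 (k = 5).
ΣVar(i) = 2.644 + 2.295 + 2.008 + 1.061 + 2.550 = 10.558
total variance = 10.558 + 2 × 5.644 = 21.846
α (item deleted) = (5/4)·(1 − 10.558/21.846) = 0.646

α = 0.646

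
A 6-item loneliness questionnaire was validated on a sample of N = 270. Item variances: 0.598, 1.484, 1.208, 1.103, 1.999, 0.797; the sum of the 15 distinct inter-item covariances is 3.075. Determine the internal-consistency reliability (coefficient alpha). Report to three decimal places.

coefficient alpha = 0.553

sum of item variances = 0.598 + 1.484 + 1.208 + 1.103 + 1.999 + 0.797 = 7.189
Sum of distinct covariances = 3.075
σ²_total = sum of item variances + 2·Σcov = 7.189 + 2 × 3.075 = 13.339
α = (6/5)·(1 − 7.189/13.339) = 0.553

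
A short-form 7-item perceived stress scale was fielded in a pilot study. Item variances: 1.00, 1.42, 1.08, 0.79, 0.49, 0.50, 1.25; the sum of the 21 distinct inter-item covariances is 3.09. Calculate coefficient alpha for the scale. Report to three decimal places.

Σσ²ᵢ = 1.00 + 1.42 + 1.08 + 0.79 + 0.49 + 0.50 + 1.25 = 6.53
Sum of distinct covariances = 3.09
Var(T) = Σσ²ᵢ + 2·Σcov = 6.53 + 2 × 3.09 = 12.71
α = (7/6)·(1 − 6.53/12.71) = 0.567

α = 0.567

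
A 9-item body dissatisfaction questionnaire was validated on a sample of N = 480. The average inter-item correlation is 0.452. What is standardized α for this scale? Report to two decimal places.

Standardized α = k·r̄ / (1 + (k−1)·r̄) = 9 × 0.452 / (1 + 8 × 0.452)
  = 4.0680 / 4.6160 = 0.88

α = 0.88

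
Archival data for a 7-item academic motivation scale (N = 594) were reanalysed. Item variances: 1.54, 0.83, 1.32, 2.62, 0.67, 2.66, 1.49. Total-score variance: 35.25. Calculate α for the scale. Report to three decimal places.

Σσ²ᵢ = 1.54 + 0.83 + 1.32 + 2.62 + 0.67 + 2.66 + 1.49 = 11.13
α = (k/(k−1))·(1 − Σσ²ᵢ/Var(T)) = (7/6)·(1 − 11.13/35.25) = 0.798

α = 0.798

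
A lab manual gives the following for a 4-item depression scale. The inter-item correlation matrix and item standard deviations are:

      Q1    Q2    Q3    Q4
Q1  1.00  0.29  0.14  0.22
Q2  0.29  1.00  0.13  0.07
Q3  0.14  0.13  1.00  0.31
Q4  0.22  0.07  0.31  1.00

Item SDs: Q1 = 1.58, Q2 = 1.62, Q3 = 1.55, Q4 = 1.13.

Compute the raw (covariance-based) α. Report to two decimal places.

α = 0.48

Σσ²ᵢ = 1.58² + 1.62² + 1.55² + 1.13² = 8.8002
Covariances σ_ij = r_ij · s_i · s_j:
  σ(Q1,Q2) = 0.29 × 1.58 × 1.62 = 0.7423
  σ(Q1,Q3) = 0.14 × 1.58 × 1.55 = 0.3429
  σ(Q1,Q4) = 0.22 × 1.58 × 1.13 = 0.3928
  σ(Q2,Q3) = 0.13 × 1.62 × 1.55 = 0.3264
  σ(Q2,Q4) = 0.07 × 1.62 × 1.13 = 0.1281
  σ(Q3,Q4) = 0.31 × 1.55 × 1.13 = 0.5430
σ²_T = Σσ²ᵢ + 2·Σσ_ij = 8.8002 + 2 × 2.4755 = 13.7512
α = (4/3)·(1 − 8.8002/13.7512) = 0.48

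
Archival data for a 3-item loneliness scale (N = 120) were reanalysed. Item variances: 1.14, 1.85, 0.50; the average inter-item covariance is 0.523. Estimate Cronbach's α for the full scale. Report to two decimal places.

α = 0.71

Σσ²ᵢ = 1.14 + 1.85 + 0.50 = 3.49
Sum of the 3 distinct covariances = 3 × 0.523 = 1.569
σ²_total = Σσ²ᵢ + 2·Σcov = 3.49 + 2 × 1.569 = 6.628
α = (3/2)·(1 − 3.49/6.628) = 0.71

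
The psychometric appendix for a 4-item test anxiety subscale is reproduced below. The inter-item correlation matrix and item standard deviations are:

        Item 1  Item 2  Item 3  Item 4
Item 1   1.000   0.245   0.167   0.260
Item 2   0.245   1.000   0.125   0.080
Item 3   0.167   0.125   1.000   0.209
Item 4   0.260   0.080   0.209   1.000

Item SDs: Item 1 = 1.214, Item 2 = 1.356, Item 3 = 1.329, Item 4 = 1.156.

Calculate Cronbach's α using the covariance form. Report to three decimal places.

Σσ²ᵢ = 1.214² + 1.356² + 1.329² + 1.156² = 6.4151
Covariances σ_ij = r_ij · s_i · s_j:
  σ(Item 1,Item 2) = 0.245 × 1.214 × 1.356 = 0.4033
  σ(Item 1,Item 3) = 0.167 × 1.214 × 1.329 = 0.2694
  σ(Item 1,Item 4) = 0.260 × 1.214 × 1.156 = 0.3649
  σ(Item 2,Item 3) = 0.125 × 1.356 × 1.329 = 0.2253
  σ(Item 2,Item 4) = 0.080 × 1.356 × 1.156 = 0.1254
  σ(Item 3,Item 4) = 0.209 × 1.329 × 1.156 = 0.3211
σ²_T = Σσ²ᵢ + 2·Σσ_ij = 6.4151 + 2 × 1.7094 = 9.8339
α = (4/3)·(1 − 6.4151/9.8339) = 0.464

α = 0.464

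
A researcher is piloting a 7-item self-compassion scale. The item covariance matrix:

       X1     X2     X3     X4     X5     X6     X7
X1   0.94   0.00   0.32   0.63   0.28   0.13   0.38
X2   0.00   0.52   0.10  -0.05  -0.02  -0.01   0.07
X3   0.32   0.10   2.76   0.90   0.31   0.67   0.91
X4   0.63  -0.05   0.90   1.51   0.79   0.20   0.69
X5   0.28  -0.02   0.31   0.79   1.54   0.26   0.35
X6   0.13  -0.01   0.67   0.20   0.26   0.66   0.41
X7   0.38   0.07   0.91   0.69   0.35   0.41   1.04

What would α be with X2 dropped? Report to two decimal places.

α = 0.76

Remaining items: X1, X3, X4, X5, X6, X7 (k = 6).
ΣVar(i) = 0.94 + 2.76 + 1.51 + 1.54 + 0.66 + 1.04 = 8.45
total variance = 8.45 + 2 × 7.23 = 22.91
α (item deleted) = (6/5)·(1 − 8.45/22.91) = 0.76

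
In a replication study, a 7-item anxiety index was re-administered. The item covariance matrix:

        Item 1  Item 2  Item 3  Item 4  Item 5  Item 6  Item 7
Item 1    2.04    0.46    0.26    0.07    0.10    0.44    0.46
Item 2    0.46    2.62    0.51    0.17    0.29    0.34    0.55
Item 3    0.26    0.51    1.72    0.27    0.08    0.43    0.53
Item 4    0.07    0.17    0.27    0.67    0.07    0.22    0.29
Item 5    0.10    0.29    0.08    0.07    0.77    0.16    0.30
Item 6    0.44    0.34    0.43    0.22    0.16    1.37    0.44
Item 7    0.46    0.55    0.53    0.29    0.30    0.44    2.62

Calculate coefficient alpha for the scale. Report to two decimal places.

ΣVar(i) = 2.04 + 2.62 + 1.72 + 0.67 + 0.77 + 1.37 + 2.62 = 11.81
Sum of the distinct covariances = 6.44
Var(T) = 11.81 + 2 × 6.44 = 24.69
α = (k/(k−1))·(1 − ΣVar(i)/Var(T)) = (7/6)·(1 − 11.81/24.69) = 0.61

α = 0.61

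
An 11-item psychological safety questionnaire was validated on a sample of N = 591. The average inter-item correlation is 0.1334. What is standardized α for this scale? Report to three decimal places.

standardized α = 0.629

Standardized α = k·r̄ / (1 + (k−1)·r̄) = 11 × 0.1334 / (1 + 10 × 0.1334)
  = 1.4674 / 2.3340 = 0.629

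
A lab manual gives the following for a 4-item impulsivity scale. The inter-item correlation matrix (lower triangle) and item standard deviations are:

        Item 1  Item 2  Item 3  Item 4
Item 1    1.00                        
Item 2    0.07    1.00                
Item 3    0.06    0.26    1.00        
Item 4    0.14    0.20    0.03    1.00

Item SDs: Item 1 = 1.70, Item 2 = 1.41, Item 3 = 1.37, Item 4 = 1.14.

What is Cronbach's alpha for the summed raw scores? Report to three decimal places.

Cronbach's alpha = 0.353

Σσ²ᵢ = 1.70² + 1.41² + 1.37² + 1.14² = 8.0546
Covariances σ_ij = r_ij · s_i · s_j:
  σ(Item 1,Item 2) = 0.07 × 1.70 × 1.41 = 0.1678
  σ(Item 1,Item 3) = 0.06 × 1.70 × 1.37 = 0.1397
  σ(Item 1,Item 4) = 0.14 × 1.70 × 1.14 = 0.2713
  σ(Item 2,Item 3) = 0.26 × 1.41 × 1.37 = 0.5022
  σ(Item 2,Item 4) = 0.20 × 1.41 × 1.14 = 0.3215
  σ(Item 3,Item 4) = 0.03 × 1.37 × 1.14 = 0.0469
σ²_T = Σσ²ᵢ + 2·Σσ_ij = 8.0546 + 2 × 1.4494 = 10.9534
α = (4/3)·(1 − 8.0546/10.9534) = 0.353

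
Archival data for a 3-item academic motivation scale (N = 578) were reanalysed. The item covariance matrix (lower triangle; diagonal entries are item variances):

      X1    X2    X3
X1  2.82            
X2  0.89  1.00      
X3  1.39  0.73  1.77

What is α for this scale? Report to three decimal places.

Σσ²ᵢ = 2.82 + 1.00 + 1.77 = 5.59
Sum of off-diagonal covariances = 3.01
total variance = 5.59 + 2 × 3.01 = 11.61
α = (k/(k−1))·(1 − Σσ²ᵢ/total variance) = (3/2)·(1 − 5.59/11.61) = 0.778

α = 0.778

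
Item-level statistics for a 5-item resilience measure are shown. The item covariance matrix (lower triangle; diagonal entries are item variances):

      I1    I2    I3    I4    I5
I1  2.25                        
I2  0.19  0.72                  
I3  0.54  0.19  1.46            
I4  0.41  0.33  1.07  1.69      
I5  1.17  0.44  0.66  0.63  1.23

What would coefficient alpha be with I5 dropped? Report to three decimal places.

α = 0.629

Remaining items: I1, I2, I3, I4 (k = 4).
Σσᵢ² = 2.25 + 0.72 + 1.46 + 1.69 = 6.12
σ²_total = 6.12 + 2 × 2.73 = 11.58
α (item deleted) = (4/3)·(1 − 6.12/11.58) = 0.629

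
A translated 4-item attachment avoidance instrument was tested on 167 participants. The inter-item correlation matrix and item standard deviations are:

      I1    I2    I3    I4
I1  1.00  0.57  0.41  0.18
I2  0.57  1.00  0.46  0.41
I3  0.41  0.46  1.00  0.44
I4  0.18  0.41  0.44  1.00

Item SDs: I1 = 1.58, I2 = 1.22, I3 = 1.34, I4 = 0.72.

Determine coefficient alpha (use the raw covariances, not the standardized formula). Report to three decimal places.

Σσ²ᵢ = 1.58² + 1.22² + 1.34² + 0.72² = 6.2988
Covariances σ_ij = r_ij · s_i · s_j:
  σ(I1,I2) = 0.57 × 1.58 × 1.22 = 1.0987
  σ(I1,I3) = 0.41 × 1.58 × 1.34 = 0.8681
  σ(I1,I4) = 0.18 × 1.58 × 0.72 = 0.2048
  σ(I2,I3) = 0.46 × 1.22 × 1.34 = 0.7520
  σ(I2,I4) = 0.41 × 1.22 × 0.72 = 0.3601
  σ(I3,I4) = 0.44 × 1.34 × 0.72 = 0.4245
σ²_T = Σσ²ᵢ + 2·Σσ_ij = 6.2988 + 2 × 3.7082 = 13.7152
α = (4/3)·(1 − 6.2988/13.7152) = 0.721

α = 0.721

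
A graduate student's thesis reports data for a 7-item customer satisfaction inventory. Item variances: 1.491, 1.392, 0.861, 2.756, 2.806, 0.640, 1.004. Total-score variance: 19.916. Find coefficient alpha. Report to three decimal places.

Σσᵢ² = 1.491 + 1.392 + 0.861 + 2.756 + 2.806 + 0.640 + 1.004 = 10.950
α = (k/(k−1))·(1 − Σσᵢ²/σ²_total) = (7/6)·(1 − 10.950/19.916) = 0.525

α = 0.525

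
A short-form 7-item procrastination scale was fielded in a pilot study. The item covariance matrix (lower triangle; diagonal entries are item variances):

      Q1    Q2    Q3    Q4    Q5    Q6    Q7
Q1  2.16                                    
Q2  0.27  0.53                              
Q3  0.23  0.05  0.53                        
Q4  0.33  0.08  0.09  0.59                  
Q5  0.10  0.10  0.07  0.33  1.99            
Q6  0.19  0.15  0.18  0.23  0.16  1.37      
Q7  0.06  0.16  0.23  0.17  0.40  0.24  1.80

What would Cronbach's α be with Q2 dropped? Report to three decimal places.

Remaining items: Q1, Q3, Q4, Q5, Q6, Q7 (k = 6).
Σσ²ᵢ = 2.16 + 0.53 + 0.59 + 1.99 + 1.37 + 1.80 = 8.44
σ²_T = 8.44 + 2 × 3.01 = 14.46
α (item deleted) = (6/5)·(1 − 8.44/14.46) = 0.500

α = 0.500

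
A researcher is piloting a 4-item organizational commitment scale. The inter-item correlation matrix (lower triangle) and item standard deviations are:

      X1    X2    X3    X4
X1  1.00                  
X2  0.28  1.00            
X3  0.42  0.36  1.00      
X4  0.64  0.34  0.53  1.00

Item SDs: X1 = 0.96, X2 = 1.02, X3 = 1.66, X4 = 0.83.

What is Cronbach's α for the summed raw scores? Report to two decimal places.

α = 0.71

Σσ²ᵢ = 0.96² + 1.02² + 1.66² + 0.83² = 5.4065
Covariances σ_ij = r_ij · s_i · s_j:
  σ(X1,X2) = 0.28 × 0.96 × 1.02 = 0.2742
  σ(X1,X3) = 0.42 × 0.96 × 1.66 = 0.6693
  σ(X1,X4) = 0.64 × 0.96 × 0.83 = 0.5100
  σ(X2,X3) = 0.36 × 1.02 × 1.66 = 0.6096
  σ(X2,X4) = 0.34 × 1.02 × 0.83 = 0.2878
  σ(X3,X4) = 0.53 × 1.66 × 0.83 = 0.7302
σ²_T = Σσ²ᵢ + 2·Σσ_ij = 5.4065 + 2 × 3.0811 = 11.5687
α = (4/3)·(1 − 5.4065/11.5687) = 0.71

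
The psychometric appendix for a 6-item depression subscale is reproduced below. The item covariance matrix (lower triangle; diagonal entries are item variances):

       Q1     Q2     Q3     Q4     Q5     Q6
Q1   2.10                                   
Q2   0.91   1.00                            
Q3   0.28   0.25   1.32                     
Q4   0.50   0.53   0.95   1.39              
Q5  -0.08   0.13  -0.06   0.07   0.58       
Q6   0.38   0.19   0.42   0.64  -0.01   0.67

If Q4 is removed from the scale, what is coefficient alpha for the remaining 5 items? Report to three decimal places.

coefficient alpha = 0.574

Remaining items: Q1, Q2, Q3, Q5, Q6 (k = 5).
ΣVar(i) = 2.10 + 1.00 + 1.32 + 0.58 + 0.67 = 5.67
Var(T) = 5.67 + 2 × 2.41 = 10.49
α (item deleted) = (5/4)·(1 − 5.67/10.49) = 0.574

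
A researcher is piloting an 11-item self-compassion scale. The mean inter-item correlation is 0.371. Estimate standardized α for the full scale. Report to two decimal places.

standardized α = 0.87

Standardized α = k·r̄ / (1 + (k−1)·r̄) = 11 × 0.371 / (1 + 10 × 0.371)
  = 4.0810 / 4.7100 = 0.87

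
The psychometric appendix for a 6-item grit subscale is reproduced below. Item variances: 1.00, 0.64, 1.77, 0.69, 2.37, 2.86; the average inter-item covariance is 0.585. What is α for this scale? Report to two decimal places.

sum of item variances = 1.00 + 0.64 + 1.77 + 0.69 + 2.37 + 2.86 = 9.33
Sum of the 15 distinct covariances = 15 × 0.585 = 8.775
total variance = sum of item variances + 2·Σcov = 9.33 + 2 × 8.775 = 26.880
α = (6/5)·(1 − 9.33/26.880) = 0.78

α = 0.78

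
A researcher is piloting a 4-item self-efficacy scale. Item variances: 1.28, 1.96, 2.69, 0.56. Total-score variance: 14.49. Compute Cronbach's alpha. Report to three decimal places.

α = 0.736

Σσ²ᵢ = 1.28 + 1.96 + 2.69 + 0.56 = 6.49
α = (k/(k−1))·(1 − Σσ²ᵢ/σ²_total) = (4/3)·(1 − 6.49/14.49) = 0.736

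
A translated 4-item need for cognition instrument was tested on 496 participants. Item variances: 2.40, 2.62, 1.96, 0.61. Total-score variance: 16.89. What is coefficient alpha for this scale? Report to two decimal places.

α = 0.73

Σσ²ᵢ = 2.40 + 2.62 + 1.96 + 0.61 = 7.59
α = (k/(k−1))·(1 − Σσ²ᵢ/Var(T)) = (4/3)·(1 − 7.59/16.89) = 0.73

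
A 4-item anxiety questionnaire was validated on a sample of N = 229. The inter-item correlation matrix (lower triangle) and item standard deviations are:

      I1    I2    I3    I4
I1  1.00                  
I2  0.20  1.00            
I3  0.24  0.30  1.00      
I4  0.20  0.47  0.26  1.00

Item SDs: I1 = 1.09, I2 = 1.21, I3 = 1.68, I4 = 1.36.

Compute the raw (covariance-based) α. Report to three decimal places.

Σσ²ᵢ = 1.09² + 1.21² + 1.68² + 1.36² = 7.3242
Covariances σ_ij = r_ij · s_i · s_j:
  σ(I1,I2) = 0.20 × 1.09 × 1.21 = 0.2638
  σ(I1,I3) = 0.24 × 1.09 × 1.68 = 0.4395
  σ(I1,I4) = 0.20 × 1.09 × 1.36 = 0.2965
  σ(I2,I3) = 0.30 × 1.21 × 1.68 = 0.6098
  σ(I2,I4) = 0.47 × 1.21 × 1.36 = 0.7734
  σ(I3,I4) = 0.26 × 1.68 × 1.36 = 0.5940
σ²_T = Σσ²ᵢ + 2·Σσ_ij = 7.3242 + 2 × 2.9770 = 13.2782
α = (4/3)·(1 − 7.3242/13.2782) = 0.598

α = 0.598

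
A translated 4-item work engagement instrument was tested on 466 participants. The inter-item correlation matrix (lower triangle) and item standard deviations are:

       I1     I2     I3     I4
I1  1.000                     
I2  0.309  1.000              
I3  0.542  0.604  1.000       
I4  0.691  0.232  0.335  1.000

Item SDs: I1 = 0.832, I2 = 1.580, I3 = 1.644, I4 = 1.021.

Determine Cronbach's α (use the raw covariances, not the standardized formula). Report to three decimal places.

Σσ²ᵢ = 0.832² + 1.580² + 1.644² + 1.021² = 6.9338
Covariances σ_ij = r_ij · s_i · s_j:
  σ(I1,I2) = 0.309 × 0.832 × 1.580 = 0.4062
  σ(I1,I3) = 0.542 × 0.832 × 1.644 = 0.7414
  σ(I1,I4) = 0.691 × 0.832 × 1.021 = 0.5870
  σ(I2,I3) = 0.604 × 1.580 × 1.644 = 1.5689
  σ(I2,I4) = 0.232 × 1.580 × 1.021 = 0.3743
  σ(I3,I4) = 0.335 × 1.644 × 1.021 = 0.5623
σ²_T = Σσ²ᵢ + 2·Σσ_ij = 6.9338 + 2 × 4.2401 = 15.4140
α = (4/3)·(1 − 6.9338/15.4140) = 0.734

α = 0.734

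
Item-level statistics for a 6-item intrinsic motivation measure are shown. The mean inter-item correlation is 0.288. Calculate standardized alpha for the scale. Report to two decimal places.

α = 0.71

Standardized α = k·r̄ / (1 + (k−1)·r̄) = 6 × 0.288 / (1 + 5 × 0.288)
  = 1.7280 / 2.4400 = 0.71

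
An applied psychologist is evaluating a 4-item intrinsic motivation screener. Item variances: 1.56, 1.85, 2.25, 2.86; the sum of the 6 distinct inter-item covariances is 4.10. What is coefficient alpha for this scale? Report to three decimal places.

sum of item variances = 1.56 + 1.85 + 2.25 + 2.86 = 8.52
Sum of distinct covariances = 4.10
total variance = sum of item variances + 2·Σcov = 8.52 + 2 × 4.10 = 16.72
α = (4/3)·(1 − 8.52/16.72) = 0.654

α = 0.654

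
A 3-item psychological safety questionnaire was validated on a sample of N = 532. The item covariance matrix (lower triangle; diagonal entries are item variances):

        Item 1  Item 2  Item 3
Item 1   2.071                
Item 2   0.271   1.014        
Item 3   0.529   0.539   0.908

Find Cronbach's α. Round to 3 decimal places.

Σσᵢ² = 2.071 + 1.014 + 0.908 = 3.993
Sum of off-diagonal covariances = 1.339
total variance = 3.993 + 2 × 1.339 = 6.671
α = (k/(k−1))·(1 − Σσᵢ²/total variance) = (3/2)·(1 − 3.993/6.671) = 0.602

α = 0.602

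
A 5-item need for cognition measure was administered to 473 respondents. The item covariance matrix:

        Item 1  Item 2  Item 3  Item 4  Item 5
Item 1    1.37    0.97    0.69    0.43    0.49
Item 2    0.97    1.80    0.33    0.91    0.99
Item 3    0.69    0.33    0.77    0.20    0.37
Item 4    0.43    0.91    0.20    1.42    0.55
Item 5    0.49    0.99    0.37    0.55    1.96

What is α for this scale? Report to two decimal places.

Σσ²ᵢ = 1.37 + 1.80 + 0.77 + 1.42 + 1.96 = 7.32
Sum of off-diagonal covariances = 5.93
Var(T) = 7.32 + 2 × 5.93 = 19.18
α = (k/(k−1))·(1 − Σσ²ᵢ/Var(T)) = (5/4)·(1 − 7.32/19.18) = 0.77

α = 0.77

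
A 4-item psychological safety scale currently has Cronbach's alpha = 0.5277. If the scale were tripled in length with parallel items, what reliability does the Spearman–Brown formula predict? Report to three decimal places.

predicted reliability = 0.770

Length factor m = 3
α' = m·α / (1 + (m−1)·α)
   = 3 × 0.5277 / (1 + (3 − 1) × 0.5277)
   = 1.5831 / 2.0554 = 0.770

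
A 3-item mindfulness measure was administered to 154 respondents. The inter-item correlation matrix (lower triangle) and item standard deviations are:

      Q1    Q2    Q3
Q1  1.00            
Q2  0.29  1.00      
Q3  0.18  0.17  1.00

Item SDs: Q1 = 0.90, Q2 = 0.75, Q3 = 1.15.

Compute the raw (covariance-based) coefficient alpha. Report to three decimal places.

coefficient alpha = 0.423

Σσ²ᵢ = 0.90² + 0.75² + 1.15² = 2.6950
Covariances σ_ij = r_ij · s_i · s_j:
  σ(Q1,Q2) = 0.29 × 0.90 × 0.75 = 0.1958
  σ(Q1,Q3) = 0.18 × 0.90 × 1.15 = 0.1863
  σ(Q2,Q3) = 0.17 × 0.75 × 1.15 = 0.1466
σ²_T = Σσ²ᵢ + 2·Σσ_ij = 2.6950 + 2 × 0.5287 = 3.7524
α = (3/2)·(1 − 2.6950/3.7524) = 0.423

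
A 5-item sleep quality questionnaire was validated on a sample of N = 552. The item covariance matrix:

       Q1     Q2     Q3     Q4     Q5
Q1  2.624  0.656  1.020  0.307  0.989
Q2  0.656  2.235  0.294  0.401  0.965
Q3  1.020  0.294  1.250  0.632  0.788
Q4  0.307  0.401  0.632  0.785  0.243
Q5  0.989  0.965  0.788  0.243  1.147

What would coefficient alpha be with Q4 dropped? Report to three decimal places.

Remaining items: Q1, Q2, Q3, Q5 (k = 4).
sum of item variances = 2.624 + 2.235 + 1.250 + 1.147 = 7.256
σ²_T = 7.256 + 2 × 4.712 = 16.680
α (item deleted) = (4/3)·(1 − 7.256/16.680) = 0.753

coefficient alpha = 0.753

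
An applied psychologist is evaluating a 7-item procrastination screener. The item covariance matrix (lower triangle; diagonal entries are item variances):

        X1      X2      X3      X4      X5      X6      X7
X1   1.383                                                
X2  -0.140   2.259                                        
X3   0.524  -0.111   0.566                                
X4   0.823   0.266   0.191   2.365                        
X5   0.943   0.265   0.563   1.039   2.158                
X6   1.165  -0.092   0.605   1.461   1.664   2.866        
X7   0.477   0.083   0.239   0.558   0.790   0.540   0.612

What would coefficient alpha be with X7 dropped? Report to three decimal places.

Remaining items: X1, X2, X3, X4, X5, X6 (k = 6).
Σσᵢ² = 1.383 + 2.259 + 0.566 + 2.365 + 2.158 + 2.866 = 11.597
σ²_total = 11.597 + 2 × 9.166 = 29.929
α (item deleted) = (6/5)·(1 − 11.597/29.929) = 0.735

coefficient alpha = 0.735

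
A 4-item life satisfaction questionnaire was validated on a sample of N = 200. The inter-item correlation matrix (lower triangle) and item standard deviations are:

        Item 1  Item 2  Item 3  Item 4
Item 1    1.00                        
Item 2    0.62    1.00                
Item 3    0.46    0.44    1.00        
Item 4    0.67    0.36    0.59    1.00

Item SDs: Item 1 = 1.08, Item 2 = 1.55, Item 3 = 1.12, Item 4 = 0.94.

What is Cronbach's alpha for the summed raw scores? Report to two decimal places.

Cronbach's alpha = 0.79

Σσ²ᵢ = 1.08² + 1.55² + 1.12² + 0.94² = 5.7069
Covariances σ_ij = r_ij · s_i · s_j:
  σ(Item 1,Item 2) = 0.62 × 1.08 × 1.55 = 1.0379
  σ(Item 1,Item 3) = 0.46 × 1.08 × 1.12 = 0.5564
  σ(Item 1,Item 4) = 0.67 × 1.08 × 0.94 = 0.6802
  σ(Item 2,Item 3) = 0.44 × 1.55 × 1.12 = 0.7638
  σ(Item 2,Item 4) = 0.36 × 1.55 × 0.94 = 0.5245
  σ(Item 3,Item 4) = 0.59 × 1.12 × 0.94 = 0.6212
σ²_T = Σσ²ᵢ + 2·Σσ_ij = 5.7069 + 2 × 4.1840 = 14.0749
α = (4/3)·(1 − 5.7069/14.0749) = 0.79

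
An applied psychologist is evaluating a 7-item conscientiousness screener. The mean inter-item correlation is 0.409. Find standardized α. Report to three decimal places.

α = 0.829

Standardized α = k·r̄ / (1 + (k−1)·r̄) = 7 × 0.409 / (1 + 6 × 0.409)
  = 2.8630 / 3.4540 = 0.829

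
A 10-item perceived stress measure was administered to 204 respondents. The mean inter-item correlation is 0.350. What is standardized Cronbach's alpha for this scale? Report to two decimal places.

Standardized α = k·r̄ / (1 + (k−1)·r̄) = 10 × 0.350 / (1 + 9 × 0.350)
  = 3.5000 / 4.1500 = 0.84

standardized Cronbach's alpha = 0.84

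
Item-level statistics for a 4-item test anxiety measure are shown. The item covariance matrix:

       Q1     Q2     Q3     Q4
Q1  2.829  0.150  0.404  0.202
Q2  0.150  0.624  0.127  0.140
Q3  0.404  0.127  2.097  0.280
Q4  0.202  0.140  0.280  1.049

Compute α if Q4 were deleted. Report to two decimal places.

α = 0.30

Remaining items: Q1, Q2, Q3 (k = 3).
Σσᵢ² = 2.829 + 0.624 + 2.097 = 5.550
σ²_total = 5.550 + 2 × 0.681 = 6.912
α (item deleted) = (3/2)·(1 − 5.550/6.912) = 0.30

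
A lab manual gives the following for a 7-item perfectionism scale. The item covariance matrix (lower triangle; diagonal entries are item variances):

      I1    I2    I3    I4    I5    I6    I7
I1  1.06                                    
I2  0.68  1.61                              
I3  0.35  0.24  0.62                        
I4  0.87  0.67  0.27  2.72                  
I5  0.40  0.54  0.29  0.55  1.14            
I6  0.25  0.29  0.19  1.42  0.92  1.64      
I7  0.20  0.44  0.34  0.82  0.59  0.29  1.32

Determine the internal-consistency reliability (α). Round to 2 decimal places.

α = 0.79

sum of item variances = 1.06 + 1.61 + 0.62 + 2.72 + 1.14 + 1.64 + 1.32 = 10.11
Sum of the distinct covariances = 10.61
σ²_total = 10.11 + 2 × 10.61 = 31.33
α = (k/(k−1))·(1 − sum of item variances/σ²_total) = (7/6)·(1 − 10.11/31.33) = 0.79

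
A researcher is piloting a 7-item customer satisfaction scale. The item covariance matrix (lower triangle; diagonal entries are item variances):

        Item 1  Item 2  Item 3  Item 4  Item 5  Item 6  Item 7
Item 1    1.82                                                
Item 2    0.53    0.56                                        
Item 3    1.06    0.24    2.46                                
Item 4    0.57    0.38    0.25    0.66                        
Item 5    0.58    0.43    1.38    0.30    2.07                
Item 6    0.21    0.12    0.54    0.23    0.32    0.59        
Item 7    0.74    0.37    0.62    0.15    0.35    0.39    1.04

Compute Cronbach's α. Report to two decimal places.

sum of item variances = 1.82 + 0.56 + 2.46 + 0.66 + 2.07 + 0.59 + 1.04 = 9.20
Σ_{i<j} σ_ij = 9.76
total variance = 9.20 + 2 × 9.76 = 28.72
α = (k/(k−1))·(1 − sum of item variances/total variance) = (7/6)·(1 − 9.20/28.72) = 0.79

α = 0.79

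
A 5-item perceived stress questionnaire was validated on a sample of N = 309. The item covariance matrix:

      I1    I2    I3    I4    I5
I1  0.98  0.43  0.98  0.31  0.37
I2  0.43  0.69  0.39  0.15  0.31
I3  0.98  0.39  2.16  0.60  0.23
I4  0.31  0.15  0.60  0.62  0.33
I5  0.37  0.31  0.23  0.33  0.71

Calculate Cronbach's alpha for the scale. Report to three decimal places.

Σσᵢ² = 0.98 + 0.69 + 2.16 + 0.62 + 0.71 = 5.16
Sum of the distinct covariances = 4.10
Var(T) = 5.16 + 2 × 4.10 = 13.36
α = (k/(k−1))·(1 − Σσᵢ²/Var(T)) = (5/4)·(1 − 5.16/13.36) = 0.767

Cronbach's alpha = 0.767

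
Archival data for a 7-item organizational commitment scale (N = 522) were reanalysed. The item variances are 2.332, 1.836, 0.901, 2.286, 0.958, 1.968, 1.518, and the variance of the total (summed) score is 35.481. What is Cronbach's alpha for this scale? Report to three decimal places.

sum of item variances = 2.332 + 1.836 + 0.901 + 2.286 + 0.958 + 1.968 + 1.518 = 11.799
α = (k/(k−1))·(1 − sum of item variances/σ²_T) = (7/6)·(1 − 11.799/35.481) = 0.779

α = 0.779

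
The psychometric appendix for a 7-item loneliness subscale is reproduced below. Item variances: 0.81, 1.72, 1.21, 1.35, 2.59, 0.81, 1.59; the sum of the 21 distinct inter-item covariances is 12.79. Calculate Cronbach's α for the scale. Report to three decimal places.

Cronbach's α = 0.837

Σσ²ᵢ = 0.81 + 1.72 + 1.21 + 1.35 + 2.59 + 0.81 + 1.59 = 10.08
Sum of distinct covariances = 12.79
total variance = Σσ²ᵢ + 2·Σcov = 10.08 + 2 × 12.79 = 35.66
α = (7/6)·(1 − 10.08/35.66) = 0.837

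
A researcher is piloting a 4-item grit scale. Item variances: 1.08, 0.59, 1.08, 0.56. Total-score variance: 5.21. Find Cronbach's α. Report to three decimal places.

ΣVar(i) = 1.08 + 0.59 + 1.08 + 0.56 = 3.31
α = (k/(k−1))·(1 − ΣVar(i)/total variance) = (4/3)·(1 − 3.31/5.21) = 0.486

α = 0.486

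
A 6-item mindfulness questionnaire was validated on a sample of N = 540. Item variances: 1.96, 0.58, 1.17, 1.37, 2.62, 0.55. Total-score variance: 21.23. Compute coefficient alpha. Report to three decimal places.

α = 0.734

Σσᵢ² = 1.96 + 0.58 + 1.17 + 1.37 + 2.62 + 0.55 = 8.25
α = (k/(k−1))·(1 − Σσᵢ²/σ²_T) = (6/5)·(1 − 8.25/21.23) = 0.734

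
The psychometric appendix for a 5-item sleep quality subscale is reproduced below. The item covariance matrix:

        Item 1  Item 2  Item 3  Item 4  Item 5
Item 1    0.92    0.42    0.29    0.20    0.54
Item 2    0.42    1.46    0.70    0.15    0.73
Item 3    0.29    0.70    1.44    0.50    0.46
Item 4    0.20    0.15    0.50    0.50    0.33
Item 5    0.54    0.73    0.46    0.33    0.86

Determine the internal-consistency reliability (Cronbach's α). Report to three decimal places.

ΣVar(i) = 0.92 + 1.46 + 1.44 + 0.50 + 0.86 = 5.18
Σ_{i<j} σ_ij = 4.32
σ²_T = 5.18 + 2 × 4.32 = 13.82
α = (k/(k−1))·(1 − ΣVar(i)/σ²_T) = (5/4)·(1 − 5.18/13.82) = 0.781

Cronbach's α = 0.781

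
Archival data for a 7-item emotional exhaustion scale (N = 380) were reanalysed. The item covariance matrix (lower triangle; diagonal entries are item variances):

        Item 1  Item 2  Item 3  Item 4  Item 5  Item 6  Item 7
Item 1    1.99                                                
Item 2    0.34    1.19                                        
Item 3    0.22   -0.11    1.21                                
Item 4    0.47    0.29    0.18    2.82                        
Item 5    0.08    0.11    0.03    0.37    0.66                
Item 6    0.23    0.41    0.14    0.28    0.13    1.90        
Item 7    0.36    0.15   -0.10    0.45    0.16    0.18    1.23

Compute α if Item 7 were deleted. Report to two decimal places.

Remaining items: Item 1, Item 2, Item 3, Item 4, Item 5, Item 6 (k = 6).
Σσᵢ² = 1.99 + 1.19 + 1.21 + 2.82 + 0.66 + 1.90 = 9.77
total variance = 9.77 + 2 × 3.17 = 16.11
α (item deleted) = (6/5)·(1 − 9.77/16.11) = 0.47

α = 0.47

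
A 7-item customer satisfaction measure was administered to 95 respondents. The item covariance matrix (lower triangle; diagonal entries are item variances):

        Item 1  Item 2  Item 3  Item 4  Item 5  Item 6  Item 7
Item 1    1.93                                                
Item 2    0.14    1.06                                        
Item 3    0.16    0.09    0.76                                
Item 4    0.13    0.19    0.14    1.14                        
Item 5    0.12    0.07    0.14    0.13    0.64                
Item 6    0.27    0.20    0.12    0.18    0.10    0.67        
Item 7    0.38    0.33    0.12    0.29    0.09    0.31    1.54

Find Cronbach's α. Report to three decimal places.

Cronbach's α = 0.570

Σσᵢ² = 1.93 + 1.06 + 0.76 + 1.14 + 0.64 + 0.67 + 1.54 = 7.74
Sum of the distinct covariances = 3.70
σ²_T = 7.74 + 2 × 3.70 = 15.14
α = (k/(k−1))·(1 − Σσᵢ²/σ²_T) = (7/6)·(1 − 7.74/15.14) = 0.570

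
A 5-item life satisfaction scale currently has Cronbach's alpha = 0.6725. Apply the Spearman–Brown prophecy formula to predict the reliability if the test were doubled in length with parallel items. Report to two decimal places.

predicted reliability = 0.80

Length factor m = 2
α' = m·α / (1 + (m−1)·α)
   = 2 × 0.6725 / (1 + (2 − 1) × 0.6725)
   = 1.3450 / 1.6725 = 0.80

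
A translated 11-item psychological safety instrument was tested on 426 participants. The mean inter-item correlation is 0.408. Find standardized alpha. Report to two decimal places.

α = 0.88

Standardized α = k·r̄ / (1 + (k−1)·r̄) = 11 × 0.408 / (1 + 10 × 0.408)
  = 4.4880 / 5.0800 = 0.88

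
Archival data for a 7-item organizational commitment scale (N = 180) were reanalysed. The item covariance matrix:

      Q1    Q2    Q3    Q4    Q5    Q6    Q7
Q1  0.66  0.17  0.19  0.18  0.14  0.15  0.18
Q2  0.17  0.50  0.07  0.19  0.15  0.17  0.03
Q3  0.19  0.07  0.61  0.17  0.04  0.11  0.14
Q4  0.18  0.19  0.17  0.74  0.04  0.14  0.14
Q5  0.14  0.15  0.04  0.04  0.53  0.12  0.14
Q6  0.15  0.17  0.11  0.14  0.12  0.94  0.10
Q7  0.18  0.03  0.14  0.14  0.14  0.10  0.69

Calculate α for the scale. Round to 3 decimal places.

α = 0.632

ΣVar(i) = 0.66 + 0.50 + 0.61 + 0.74 + 0.53 + 0.94 + 0.69 = 4.67
Σ_{i<j} σ_ij = 2.76
total variance = 4.67 + 2 × 2.76 = 10.19
α = (k/(k−1))·(1 − ΣVar(i)/total variance) = (7/6)·(1 − 4.67/10.19) = 0.632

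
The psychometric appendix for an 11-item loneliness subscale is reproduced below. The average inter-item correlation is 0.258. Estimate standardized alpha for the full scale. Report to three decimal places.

Standardized α = k·r̄ / (1 + (k−1)·r̄) = 11 × 0.258 / (1 + 10 × 0.258)
  = 2.8380 / 3.5800 = 0.793

standardized alpha = 0.793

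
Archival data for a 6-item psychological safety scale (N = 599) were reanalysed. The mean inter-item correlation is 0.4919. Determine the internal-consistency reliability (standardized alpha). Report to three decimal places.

standardized alpha = 0.853

Standardized α = k·r̄ / (1 + (k−1)·r̄) = 6 × 0.4919 / (1 + 5 × 0.4919)
  = 2.9514 / 3.4595 = 0.853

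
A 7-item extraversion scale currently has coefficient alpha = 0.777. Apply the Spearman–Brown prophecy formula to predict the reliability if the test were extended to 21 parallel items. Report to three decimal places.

Length factor m = 21/7 = 3.0000
α' = m·α / (1 + (m−1)·α)
   = 21/7 × 0.777 / (1 + (21/7 − 1) × 0.777)
   = 2.3310 / 2.5540 = 0.913

predicted reliability = 0.913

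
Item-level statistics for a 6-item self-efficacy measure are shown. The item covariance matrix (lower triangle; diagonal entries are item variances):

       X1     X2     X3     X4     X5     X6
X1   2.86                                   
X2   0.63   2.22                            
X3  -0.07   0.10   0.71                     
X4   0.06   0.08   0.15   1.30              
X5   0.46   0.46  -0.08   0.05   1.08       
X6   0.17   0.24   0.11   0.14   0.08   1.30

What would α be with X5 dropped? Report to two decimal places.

Remaining items: X1, X2, X3, X4, X6 (k = 5).
Σσ²ᵢ = 2.86 + 2.22 + 0.71 + 1.30 + 1.30 = 8.39
σ²_total = 8.39 + 2 × 1.61 = 11.61
α (item deleted) = (5/4)·(1 − 8.39/11.61) = 0.35

α = 0.35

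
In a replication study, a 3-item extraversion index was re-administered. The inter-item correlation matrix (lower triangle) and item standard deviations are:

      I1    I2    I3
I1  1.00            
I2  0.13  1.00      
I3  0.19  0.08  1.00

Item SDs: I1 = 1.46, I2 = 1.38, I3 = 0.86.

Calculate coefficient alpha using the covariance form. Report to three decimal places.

α = 0.299

Σσ²ᵢ = 1.46² + 1.38² + 0.86² = 4.7756
Covariances σ_ij = r_ij · s_i · s_j:
  σ(I1,I2) = 0.13 × 1.46 × 1.38 = 0.2619
  σ(I1,I3) = 0.19 × 1.46 × 0.86 = 0.2386
  σ(I2,I3) = 0.08 × 1.38 × 0.86 = 0.0949
σ²_T = Σσ²ᵢ + 2·Σσ_ij = 4.7756 + 2 × 0.5954 = 5.9664
α = (3/2)·(1 − 4.7756/5.9664) = 0.299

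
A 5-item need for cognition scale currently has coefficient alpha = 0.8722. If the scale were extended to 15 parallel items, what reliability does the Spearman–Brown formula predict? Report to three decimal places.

Length factor m = 15/5 = 3.0000
α' = m·α / (1 + (m−1)·α)
   = 15/5 × 0.8722 / (1 + (15/5 − 1) × 0.8722)
   = 2.6166 / 2.7444 = 0.953

predicted reliability = 0.953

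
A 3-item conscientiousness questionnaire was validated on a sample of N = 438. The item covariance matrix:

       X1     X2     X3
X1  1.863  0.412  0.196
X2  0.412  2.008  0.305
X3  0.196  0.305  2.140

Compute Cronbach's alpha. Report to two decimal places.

sum of item variances = 1.863 + 2.008 + 2.140 = 6.011
Sum of the distinct covariances = 0.913
total variance = 6.011 + 2 × 0.913 = 7.837
α = (k/(k−1))·(1 − sum of item variances/total variance) = (3/2)·(1 − 6.011/7.837) = 0.35

α = 0.35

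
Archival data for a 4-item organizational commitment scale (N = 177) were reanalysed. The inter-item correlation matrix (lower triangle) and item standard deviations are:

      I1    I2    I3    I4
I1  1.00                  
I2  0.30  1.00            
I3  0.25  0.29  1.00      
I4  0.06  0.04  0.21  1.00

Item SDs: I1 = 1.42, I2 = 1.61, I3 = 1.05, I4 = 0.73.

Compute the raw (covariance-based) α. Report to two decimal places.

Σσ²ᵢ = 1.42² + 1.61² + 1.05² + 0.73² = 6.2439
Covariances σ_ij = r_ij · s_i · s_j:
  σ(I1,I2) = 0.30 × 1.42 × 1.61 = 0.6859
  σ(I1,I3) = 0.25 × 1.42 × 1.05 = 0.3727
  σ(I1,I4) = 0.06 × 1.42 × 0.73 = 0.0622
  σ(I2,I3) = 0.29 × 1.61 × 1.05 = 0.4902
  σ(I2,I4) = 0.04 × 1.61 × 0.73 = 0.0470
  σ(I3,I4) = 0.21 × 1.05 × 0.73 = 0.1610
σ²_T = Σσ²ᵢ + 2·Σσ_ij = 6.2439 + 2 × 1.8190 = 9.8819
α = (4/3)·(1 − 6.2439/9.8819) = 0.49

α = 0.49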